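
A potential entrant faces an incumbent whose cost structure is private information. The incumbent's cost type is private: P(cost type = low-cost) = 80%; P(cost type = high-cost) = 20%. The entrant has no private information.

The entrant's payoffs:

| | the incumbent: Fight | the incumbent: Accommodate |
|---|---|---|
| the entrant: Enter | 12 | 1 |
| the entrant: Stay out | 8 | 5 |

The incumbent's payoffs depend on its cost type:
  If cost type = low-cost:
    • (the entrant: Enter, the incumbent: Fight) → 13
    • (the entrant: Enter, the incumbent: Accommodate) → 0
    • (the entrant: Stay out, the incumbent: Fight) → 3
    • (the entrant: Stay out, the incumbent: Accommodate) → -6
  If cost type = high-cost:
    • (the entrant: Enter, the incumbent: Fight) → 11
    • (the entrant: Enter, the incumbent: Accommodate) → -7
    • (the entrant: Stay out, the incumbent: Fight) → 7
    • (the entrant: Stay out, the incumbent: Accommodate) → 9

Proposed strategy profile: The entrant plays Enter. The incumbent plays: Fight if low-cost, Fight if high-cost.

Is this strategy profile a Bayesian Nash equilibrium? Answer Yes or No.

The entrant plays Enter: E[Enter] = 0.8·(12) + 0.2·(12) = 12; E[Stay out] = 8. Best-responding. ✓
The incumbent (cost type low-cost), facing Enter: Fight gives 13, Accommodate gives 0. Proposed Fight is best. ✓
The incumbent (cost type high-cost), facing Enter: Fight gives 11, Accommodate gives -7. Proposed Fight is best. ✓

Yes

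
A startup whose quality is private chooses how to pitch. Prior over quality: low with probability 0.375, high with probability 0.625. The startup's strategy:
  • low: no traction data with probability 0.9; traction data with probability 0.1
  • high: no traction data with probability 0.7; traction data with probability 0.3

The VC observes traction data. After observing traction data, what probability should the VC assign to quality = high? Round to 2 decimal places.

P(traction data) = 0.375·0.1 + 0.625·0.3 = 0.225
P(high | traction data) = (0.625·0.3) / 0.225 = 0.1875 / 0.225 = 0.833333

0.83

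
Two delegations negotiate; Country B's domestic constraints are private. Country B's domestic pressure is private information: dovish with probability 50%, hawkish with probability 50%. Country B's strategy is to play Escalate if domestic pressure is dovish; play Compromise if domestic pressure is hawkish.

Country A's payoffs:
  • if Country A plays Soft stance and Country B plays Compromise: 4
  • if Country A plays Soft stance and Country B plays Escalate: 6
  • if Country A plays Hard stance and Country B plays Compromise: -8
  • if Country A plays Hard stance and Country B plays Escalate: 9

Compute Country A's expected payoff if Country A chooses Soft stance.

Take the expectation over Country B's domestic pressure, weighting each type's action by its prior probability.
E[Soft stance] = 0.5·6 + 0.5·4 = 3 + 2 = 5

5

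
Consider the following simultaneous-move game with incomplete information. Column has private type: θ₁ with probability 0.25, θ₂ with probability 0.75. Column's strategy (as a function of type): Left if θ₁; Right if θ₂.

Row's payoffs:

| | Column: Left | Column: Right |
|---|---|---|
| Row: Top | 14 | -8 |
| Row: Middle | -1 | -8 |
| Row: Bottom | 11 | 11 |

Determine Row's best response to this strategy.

Compute Row's expected payoff for each action, taking the expectation over Column's type.
E[Top] = 0.25·(14) + 0.75·(-8) = -2.5
E[Middle] = 0.25·(-1) + 0.75·(-8) = -6.25
E[Bottom] = 0.25·(11) + 0.75·(11) = 11
Best response: Bottom (11 is the largest).

Bottom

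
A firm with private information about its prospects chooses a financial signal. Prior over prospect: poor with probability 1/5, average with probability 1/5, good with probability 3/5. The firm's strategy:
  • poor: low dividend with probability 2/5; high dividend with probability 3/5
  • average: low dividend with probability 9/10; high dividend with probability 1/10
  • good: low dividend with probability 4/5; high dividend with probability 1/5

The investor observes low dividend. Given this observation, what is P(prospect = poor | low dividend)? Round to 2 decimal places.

P(low dividend) = (1/5)·(2/5) + (1/5)·(9/10) + (3/5)·(4/5) = 37/50
P(poor | low dividend) = ((1/5)·(2/5)) / (37/50) = (2/25) / (37/50) = 4/37

0.11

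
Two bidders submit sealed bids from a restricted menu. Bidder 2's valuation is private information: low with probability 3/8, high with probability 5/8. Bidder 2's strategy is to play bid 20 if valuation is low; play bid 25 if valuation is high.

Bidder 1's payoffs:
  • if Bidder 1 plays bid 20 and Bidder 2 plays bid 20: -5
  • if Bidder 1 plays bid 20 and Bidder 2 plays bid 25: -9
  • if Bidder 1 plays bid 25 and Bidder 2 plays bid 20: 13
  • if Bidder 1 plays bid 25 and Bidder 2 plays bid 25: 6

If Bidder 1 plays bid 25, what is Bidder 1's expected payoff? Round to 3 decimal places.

E[bid 25] = 3/8·13 + 5/8·6 = 39/8 + 15/4 = 69/8

8.625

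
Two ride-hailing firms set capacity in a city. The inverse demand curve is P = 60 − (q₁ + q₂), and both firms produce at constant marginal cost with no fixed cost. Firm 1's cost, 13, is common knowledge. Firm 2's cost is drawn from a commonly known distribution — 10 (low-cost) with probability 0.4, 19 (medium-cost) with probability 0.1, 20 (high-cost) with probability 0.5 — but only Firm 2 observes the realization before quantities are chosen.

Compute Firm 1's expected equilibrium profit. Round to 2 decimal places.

276.67

Type-c best response for Firm 2: q₂(c) = (60 − c)/2 − q₁/2.
Firm 1 maximizes expected profit; its first-order condition is 60 − 2q₁ − E[q₂] − 13 = 0.
Substituting E[q₂] and solving: E[c₂] = 15.9, so q₁ = (60 − 2·13 + 15.9)/3 = 16.6333.
E[P] = 60 − (q₁ + E[q₂]) = 29.6333; Firm 1's expected profit = (E[P] − 13)·q₁ = (29.6333 − 13)·16.6333 = 276.668.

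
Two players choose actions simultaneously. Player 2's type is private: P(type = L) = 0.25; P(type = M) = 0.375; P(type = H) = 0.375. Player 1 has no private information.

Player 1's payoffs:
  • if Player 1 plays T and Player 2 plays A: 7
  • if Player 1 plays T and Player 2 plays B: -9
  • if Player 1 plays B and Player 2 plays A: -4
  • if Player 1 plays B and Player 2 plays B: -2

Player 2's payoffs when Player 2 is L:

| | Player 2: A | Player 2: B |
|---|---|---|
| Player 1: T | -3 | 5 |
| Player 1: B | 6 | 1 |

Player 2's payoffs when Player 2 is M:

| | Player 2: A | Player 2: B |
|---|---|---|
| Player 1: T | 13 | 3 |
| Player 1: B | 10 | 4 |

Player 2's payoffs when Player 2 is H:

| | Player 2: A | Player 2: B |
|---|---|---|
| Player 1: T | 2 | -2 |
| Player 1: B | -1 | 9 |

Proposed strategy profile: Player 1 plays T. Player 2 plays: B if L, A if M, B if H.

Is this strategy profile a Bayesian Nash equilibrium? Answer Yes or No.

No

A profile is a BNE iff every type of every player is best-responding given beliefs about the other side.
Player 1 plays T: E[T] = 0.25·(-9) + 0.375·(7) + 0.375·(-9) = -3; E[B] = -2.75. Not best-responding. ✗
Player 2 (type L), facing T: A gives -3, B gives 5. Proposed B is best. ✓
Player 2 (type M), facing T: A gives 13, B gives 3. Proposed A is best. ✓
Player 2 (type H), facing T: A gives 2, B gives -2. Proposed B is not best — profitable deviation exists. ✗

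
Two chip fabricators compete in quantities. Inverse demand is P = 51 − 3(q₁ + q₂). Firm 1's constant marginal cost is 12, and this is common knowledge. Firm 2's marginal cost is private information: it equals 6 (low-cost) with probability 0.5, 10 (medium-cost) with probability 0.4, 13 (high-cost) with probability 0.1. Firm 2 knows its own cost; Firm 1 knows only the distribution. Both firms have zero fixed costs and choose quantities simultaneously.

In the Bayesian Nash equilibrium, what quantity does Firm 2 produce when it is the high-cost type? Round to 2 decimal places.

4.37

Type-c best response for Firm 2: q₂(c) = (51 − c)/6 − q₁/2.
Firm 1 maximizes expected profit; its first-order condition is 51 − 6q₁ − 3E[q₂] − 12 = 0.
Substituting E[q₂] and solving: E[c₂] = 8.3, so q₁ = (51 − 2·12 + 8.3)/9 = 3.92222.
q₂(high-cost) = (51 − 13 − 3·3.92222)/6 = 4.37222.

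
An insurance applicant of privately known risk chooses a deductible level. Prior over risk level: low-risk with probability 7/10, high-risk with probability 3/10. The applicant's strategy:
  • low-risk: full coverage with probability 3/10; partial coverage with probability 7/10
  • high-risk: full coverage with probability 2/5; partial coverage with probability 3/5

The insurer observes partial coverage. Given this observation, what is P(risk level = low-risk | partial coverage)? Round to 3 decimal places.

P(partial coverage) = (7/10)·(7/10) + (3/10)·(3/5) = 67/100
P(low-risk | partial coverage) = ((7/10)·(7/10)) / (67/100) = (49/100) / (67/100) = 49/67

0.731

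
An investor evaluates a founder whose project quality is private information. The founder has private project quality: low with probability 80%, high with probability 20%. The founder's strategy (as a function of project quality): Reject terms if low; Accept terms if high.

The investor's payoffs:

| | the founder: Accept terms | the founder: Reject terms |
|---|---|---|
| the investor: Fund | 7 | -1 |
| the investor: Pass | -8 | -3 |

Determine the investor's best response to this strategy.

Compute the investor's expected payoff for each action, taking the expectation over the founder's type.
E[Fund] = 0.8·(-1) + 0.2·(7) = 0.6
E[Pass] = 0.8·(-3) + 0.2·(-8) = -4
Best response: Fund (0.6 is the largest).

Fund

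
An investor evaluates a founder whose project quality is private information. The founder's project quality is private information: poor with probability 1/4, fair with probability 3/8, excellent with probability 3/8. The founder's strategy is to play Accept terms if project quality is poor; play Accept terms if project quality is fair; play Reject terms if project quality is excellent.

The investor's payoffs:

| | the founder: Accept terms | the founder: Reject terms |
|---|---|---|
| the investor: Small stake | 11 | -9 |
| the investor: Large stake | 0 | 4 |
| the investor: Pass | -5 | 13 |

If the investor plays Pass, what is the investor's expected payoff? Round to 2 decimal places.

1.75

E[Pass] = 1/4·(-5) + 3/8·(-5) + 3/8·13 = (-5/4) + (-15/8) + 39/8 = 7/4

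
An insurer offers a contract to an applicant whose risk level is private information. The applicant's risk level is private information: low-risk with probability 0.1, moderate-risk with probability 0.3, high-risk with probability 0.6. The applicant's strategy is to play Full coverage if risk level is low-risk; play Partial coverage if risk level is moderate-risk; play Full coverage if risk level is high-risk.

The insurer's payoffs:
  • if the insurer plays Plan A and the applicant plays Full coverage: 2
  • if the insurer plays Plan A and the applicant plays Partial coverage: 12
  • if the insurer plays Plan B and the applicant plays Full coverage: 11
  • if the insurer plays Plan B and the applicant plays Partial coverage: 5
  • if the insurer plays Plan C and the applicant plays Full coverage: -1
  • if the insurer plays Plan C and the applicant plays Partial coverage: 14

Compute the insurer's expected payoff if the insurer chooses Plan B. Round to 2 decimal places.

Take the expectation over the applicant's risk level, weighting each type's action by its prior probability.
E[Plan B] = 0.1·11 + 0.3·5 + 0.6·11 = 1.1 + 1.5 + 6.6 = 9.2

9.20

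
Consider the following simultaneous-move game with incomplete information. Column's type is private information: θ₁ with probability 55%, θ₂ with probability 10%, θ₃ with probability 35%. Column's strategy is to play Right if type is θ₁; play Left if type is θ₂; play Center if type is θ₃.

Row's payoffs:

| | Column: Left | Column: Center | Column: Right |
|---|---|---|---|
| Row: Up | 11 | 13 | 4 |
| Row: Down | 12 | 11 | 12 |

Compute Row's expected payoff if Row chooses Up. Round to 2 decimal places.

7.85

E[Up] = 0.55·4 + 0.1·11 + 0.35·13 = 2.2 + 1.1 + 4.55 = 7.85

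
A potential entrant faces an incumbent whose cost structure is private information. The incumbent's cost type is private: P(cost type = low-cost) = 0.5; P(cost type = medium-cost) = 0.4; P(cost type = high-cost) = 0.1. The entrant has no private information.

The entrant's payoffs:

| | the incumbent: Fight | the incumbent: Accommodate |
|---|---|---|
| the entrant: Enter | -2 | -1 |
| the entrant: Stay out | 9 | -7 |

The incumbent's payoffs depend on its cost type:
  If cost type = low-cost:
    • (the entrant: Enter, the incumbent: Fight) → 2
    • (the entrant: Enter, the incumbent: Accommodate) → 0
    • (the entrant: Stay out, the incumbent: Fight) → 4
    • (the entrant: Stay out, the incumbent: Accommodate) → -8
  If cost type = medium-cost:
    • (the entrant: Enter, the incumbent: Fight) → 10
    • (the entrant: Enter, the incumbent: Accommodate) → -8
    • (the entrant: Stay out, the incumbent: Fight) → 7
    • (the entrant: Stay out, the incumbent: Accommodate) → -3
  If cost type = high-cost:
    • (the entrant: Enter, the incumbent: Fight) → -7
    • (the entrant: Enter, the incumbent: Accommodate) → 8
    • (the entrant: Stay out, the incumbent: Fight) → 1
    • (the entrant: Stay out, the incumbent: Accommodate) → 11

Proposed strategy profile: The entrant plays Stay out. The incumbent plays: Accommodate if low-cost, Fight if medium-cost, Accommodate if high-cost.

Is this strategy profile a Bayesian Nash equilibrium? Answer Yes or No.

No

The entrant plays Stay out: E[Stay out] = 0.5·(-7) + 0.4·(9) + 0.1·(-7) = -0.6; E[Enter] = -1.4. Best-responding. ✓
The incumbent (cost type low-cost), facing Stay out: Fight gives 4, Accommodate gives -8. Proposed Accommodate is not best — profitable deviation exists. ✗
The incumbent (cost type medium-cost), facing Stay out: Fight gives 7, Accommodate gives -3. Proposed Fight is best. ✓
The incumbent (cost type high-cost), facing Stay out: Fight gives 1, Accommodate gives 11. Proposed Accommodate is best. ✓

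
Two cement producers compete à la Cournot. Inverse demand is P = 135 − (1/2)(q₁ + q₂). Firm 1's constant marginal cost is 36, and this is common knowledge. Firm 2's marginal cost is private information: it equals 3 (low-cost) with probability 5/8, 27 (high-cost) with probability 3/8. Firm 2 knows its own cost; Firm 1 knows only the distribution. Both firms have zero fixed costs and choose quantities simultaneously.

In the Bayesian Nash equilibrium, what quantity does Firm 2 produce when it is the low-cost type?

Type-c best response for Firm 2: q₂(c) = (135 − c) − q₁/2.
Firm 1 maximizes expected profit; its first-order condition is 135 − q₁ − (1/2)E[q₂] − 36 = 0.
Substituting E[q₂] and solving: E[c₂] = 12, so q₁ = (135 − 2·36 + 12)/(3/2) = 50.
q₂(low-cost) = (135 − 3 − (1/2)·50) = 107.

107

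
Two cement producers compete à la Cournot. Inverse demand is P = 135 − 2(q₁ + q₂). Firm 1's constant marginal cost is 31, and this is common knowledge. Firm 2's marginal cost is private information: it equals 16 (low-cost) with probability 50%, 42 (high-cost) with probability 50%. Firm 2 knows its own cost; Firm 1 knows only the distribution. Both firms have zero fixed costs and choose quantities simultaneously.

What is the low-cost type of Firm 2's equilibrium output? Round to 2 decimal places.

Type-c best response for Firm 2: q₂(c) = (135 − c)/4 − q₁/2.
Firm 1 maximizes expected profit; its first-order condition is 135 − 4q₁ − 2E[q₂] − 31 = 0.
Substituting E[q₂] and solving: E[c₂] = 29, so q₁ = (135 − 2·31 + 29)/6 = 17.
q₂(low-cost) = (135 − 16 − 2·17)/4 = 21.25.

21.25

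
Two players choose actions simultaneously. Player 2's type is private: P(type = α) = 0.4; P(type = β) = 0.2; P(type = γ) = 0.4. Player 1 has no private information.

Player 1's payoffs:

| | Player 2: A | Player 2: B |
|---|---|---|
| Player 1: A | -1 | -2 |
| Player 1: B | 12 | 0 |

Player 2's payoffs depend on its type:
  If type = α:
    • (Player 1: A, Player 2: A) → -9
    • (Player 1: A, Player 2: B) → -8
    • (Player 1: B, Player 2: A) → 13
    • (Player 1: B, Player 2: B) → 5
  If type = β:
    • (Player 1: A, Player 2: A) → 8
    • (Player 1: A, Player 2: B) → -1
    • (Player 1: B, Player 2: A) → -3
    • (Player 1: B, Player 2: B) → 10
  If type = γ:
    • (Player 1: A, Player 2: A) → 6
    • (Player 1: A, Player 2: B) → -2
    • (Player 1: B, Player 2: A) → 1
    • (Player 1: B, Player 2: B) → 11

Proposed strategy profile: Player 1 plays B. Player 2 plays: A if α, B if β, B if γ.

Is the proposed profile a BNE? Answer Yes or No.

Player 1 plays B: E[B] = 0.4·(12) + 0.2·(0) + 0.4·(0) = 4.8; E[A] = -1.6. Best-responding. ✓
Player 2 (type α), facing B: A gives 13, B gives 5. Proposed A is best. ✓
Player 2 (type β), facing B: A gives -3, B gives 10. Proposed B is best. ✓
Player 2 (type γ), facing B: A gives 1, B gives 11. Proposed B is best. ✓

Yes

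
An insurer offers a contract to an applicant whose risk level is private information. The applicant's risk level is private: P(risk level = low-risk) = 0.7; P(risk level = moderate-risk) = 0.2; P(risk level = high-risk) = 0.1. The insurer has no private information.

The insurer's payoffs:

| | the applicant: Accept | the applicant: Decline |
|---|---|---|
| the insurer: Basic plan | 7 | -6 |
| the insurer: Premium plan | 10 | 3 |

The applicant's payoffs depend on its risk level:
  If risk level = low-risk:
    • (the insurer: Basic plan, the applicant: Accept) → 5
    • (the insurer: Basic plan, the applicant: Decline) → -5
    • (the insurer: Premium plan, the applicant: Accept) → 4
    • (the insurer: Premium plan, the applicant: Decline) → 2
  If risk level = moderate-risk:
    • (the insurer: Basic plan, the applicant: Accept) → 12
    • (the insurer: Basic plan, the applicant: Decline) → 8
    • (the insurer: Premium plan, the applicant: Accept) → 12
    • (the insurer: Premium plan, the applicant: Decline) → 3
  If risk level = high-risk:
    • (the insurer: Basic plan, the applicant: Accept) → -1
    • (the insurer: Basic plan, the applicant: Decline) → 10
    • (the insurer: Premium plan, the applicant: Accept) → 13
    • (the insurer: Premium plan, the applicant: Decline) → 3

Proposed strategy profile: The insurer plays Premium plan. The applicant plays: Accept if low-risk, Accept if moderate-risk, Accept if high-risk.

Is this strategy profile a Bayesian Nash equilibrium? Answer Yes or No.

A profile is a BNE iff every type of every player is best-responding given beliefs about the other side.
The insurer plays Premium plan: E[Premium plan] = 0.7·(10) + 0.2·(10) + 0.1·(10) = 10; E[Basic plan] = 7. Best-responding. ✓
The applicant (risk level low-risk), facing Premium plan: Accept gives 4, Decline gives 2. Proposed Accept is best. ✓
The applicant (risk level moderate-risk), facing Premium plan: Accept gives 12, Decline gives 3. Proposed Accept is best. ✓
The applicant (risk level high-risk), facing Premium plan: Accept gives 13, Decline gives 3. Proposed Accept is best. ✓

Yes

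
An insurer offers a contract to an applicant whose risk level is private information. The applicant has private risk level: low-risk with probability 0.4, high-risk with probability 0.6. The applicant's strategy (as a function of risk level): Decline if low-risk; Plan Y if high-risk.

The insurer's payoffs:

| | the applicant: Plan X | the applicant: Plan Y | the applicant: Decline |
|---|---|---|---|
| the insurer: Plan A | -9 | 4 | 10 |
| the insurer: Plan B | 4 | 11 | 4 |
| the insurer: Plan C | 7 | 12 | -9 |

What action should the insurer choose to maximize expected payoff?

E[Plan A] = 0.4·(10) + 0.6·(4) = 6.4
E[Plan B] = 0.4·(4) + 0.6·(11) = 8.2
E[Plan C] = 0.4·(-9) + 0.6·(12) = 3.6
Best response: Plan B (8.2 is the largest).

Plan B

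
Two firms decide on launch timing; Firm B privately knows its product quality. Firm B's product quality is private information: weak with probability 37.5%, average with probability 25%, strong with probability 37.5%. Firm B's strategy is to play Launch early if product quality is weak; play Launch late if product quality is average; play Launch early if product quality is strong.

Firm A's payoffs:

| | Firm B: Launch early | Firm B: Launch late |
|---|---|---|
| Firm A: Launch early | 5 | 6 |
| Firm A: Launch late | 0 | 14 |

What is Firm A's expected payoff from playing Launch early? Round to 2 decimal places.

Take the expectation over Firm B's product quality, weighting each type's action by its prior probability.
E[Launch early] = 0.375·5 + 0.25·6 + 0.375·5 = 1.875 + 1.5 + 1.875 = 5.25

5.25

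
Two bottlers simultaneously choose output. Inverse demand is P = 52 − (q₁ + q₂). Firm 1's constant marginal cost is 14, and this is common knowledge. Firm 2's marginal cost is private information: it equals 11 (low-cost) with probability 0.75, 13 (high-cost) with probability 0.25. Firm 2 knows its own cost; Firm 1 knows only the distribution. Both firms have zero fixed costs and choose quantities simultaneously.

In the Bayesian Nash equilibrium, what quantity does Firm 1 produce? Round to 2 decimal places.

Type-c best response for Firm 2: q₂(c) = (52 − c)/2 − q₁/2.
Firm 1 maximizes expected profit; its first-order condition is 52 − 2q₁ − E[q₂] − 14 = 0.
Substituting E[q₂] and solving: E[c₂] = 11.5, so q₁ = (52 − 2·14 + 11.5)/3 = 11.8333.

11.83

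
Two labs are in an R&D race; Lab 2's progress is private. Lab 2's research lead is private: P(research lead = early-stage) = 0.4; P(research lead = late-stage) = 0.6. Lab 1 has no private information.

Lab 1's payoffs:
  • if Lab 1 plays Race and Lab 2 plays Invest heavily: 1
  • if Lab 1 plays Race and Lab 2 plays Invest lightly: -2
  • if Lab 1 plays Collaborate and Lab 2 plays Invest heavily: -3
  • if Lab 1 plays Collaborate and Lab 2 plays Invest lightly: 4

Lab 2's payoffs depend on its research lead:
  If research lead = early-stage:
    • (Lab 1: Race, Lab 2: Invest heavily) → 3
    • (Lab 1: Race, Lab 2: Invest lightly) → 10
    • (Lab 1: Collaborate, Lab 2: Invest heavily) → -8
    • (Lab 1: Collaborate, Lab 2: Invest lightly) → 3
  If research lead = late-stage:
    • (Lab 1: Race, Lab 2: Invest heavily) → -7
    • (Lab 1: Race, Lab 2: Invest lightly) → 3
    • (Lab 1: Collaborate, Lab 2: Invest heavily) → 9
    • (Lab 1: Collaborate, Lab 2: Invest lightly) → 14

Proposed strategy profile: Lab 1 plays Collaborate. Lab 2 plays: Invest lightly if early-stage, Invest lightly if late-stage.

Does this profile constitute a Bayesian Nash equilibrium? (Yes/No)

Yes

Lab 1 plays Collaborate: E[Collaborate] = 0.4·(4) + 0.6·(4) = 4; E[Race] = -2. Best-responding. ✓
Lab 2 (research lead early-stage), facing Collaborate: Invest heavily gives -8, Invest lightly gives 3. Proposed Invest lightly is best. ✓
Lab 2 (research lead late-stage), facing Collaborate: Invest heavily gives 9, Invest lightly gives 14. Proposed Invest lightly is best. ✓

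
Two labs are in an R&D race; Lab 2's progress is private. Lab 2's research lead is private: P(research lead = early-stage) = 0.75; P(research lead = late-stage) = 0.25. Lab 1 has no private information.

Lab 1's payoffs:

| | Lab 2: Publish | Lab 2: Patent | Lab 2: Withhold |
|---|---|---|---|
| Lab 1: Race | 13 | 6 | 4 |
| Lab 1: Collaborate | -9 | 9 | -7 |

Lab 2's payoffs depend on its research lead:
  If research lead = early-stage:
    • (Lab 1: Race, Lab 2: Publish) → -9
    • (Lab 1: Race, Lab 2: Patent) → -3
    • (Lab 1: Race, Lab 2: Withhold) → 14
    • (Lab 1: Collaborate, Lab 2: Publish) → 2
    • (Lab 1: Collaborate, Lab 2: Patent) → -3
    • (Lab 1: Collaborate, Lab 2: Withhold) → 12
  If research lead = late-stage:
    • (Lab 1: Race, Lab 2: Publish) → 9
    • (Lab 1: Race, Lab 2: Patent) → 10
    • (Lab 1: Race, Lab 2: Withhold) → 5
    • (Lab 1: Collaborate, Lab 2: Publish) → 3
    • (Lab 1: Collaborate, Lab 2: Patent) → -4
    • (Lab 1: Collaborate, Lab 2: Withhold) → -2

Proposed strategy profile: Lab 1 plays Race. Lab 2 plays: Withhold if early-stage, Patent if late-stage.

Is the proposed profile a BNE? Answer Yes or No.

A profile is a BNE iff every type of every player is best-responding given beliefs about the other side.
Lab 1 plays Race: E[Race] = 0.75·(4) + 0.25·(6) = 4.5; E[Collaborate] = -3. Best-responding. ✓
Lab 2 (research lead early-stage), facing Race: Publish gives -9, Patent gives -3, Withhold gives 14. Proposed Withhold is best. ✓
Lab 2 (research lead late-stage), facing Race: Publish gives 9, Patent gives 10, Withhold gives 5. Proposed Patent is best. ✓

Yes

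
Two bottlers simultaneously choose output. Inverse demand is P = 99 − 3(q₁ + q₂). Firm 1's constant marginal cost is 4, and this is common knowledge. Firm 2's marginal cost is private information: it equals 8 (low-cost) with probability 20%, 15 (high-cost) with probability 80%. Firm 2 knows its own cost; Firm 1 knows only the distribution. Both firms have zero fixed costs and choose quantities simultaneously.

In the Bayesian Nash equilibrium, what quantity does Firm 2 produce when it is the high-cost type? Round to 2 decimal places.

Each type of Firm 2 best-responds to q₁; Firm 1 best-responds to the expected q₂ over Firm 2's types.
Firm 2 with cost c maximizes (99 − 3(q₁+q₂) − c)·q₂, giving q₂(c) = (99 − c − 3q₁)/6.
E[c₂] = 0.2·8 + 0.8·15 = 13.6
Firm 1's FOC against E[q₂] yields q₁ = (99 − 2·4 + E[c₂])/9 = (99 − 8 + 13.6)/9 = 11.6222.
q₂(high-cost) = (99 − 15 − 3·11.6222)/6 = 8.18889.

8.19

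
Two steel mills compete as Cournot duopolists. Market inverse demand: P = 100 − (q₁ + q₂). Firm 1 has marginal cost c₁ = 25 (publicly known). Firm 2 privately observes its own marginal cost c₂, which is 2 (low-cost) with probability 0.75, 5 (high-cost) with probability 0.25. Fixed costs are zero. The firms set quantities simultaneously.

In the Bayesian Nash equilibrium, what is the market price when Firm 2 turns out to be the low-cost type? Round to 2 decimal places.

Firm 2 with cost c maximizes (100 − (q₁+q₂) − c)·q₂, giving q₂(c) = (100 − c − q₁)/2.
E[c₂] = 0.75·2 + 0.25·5 = 2.75
Firm 1's FOC against E[q₂] yields q₁ = (100 − 2·25 + E[c₂])/3 = (100 − 50 + 2.75)/3 = 17.5833.
q₂(low-cost) = 40.2083, so P = 100 − (17.5833 + 40.2083) = 42.2083.

42.21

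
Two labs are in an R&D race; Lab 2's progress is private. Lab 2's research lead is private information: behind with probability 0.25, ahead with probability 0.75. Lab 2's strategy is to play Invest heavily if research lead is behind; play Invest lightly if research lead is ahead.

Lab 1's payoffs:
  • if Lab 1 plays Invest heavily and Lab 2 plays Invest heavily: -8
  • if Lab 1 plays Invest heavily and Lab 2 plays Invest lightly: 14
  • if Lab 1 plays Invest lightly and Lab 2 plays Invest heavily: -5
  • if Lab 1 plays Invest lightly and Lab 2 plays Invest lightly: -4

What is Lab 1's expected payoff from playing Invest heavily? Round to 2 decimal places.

8.50

E[Invest heavily] = 0.25·(-8) + 0.75·14 = (-2) + 10.5 = 8.5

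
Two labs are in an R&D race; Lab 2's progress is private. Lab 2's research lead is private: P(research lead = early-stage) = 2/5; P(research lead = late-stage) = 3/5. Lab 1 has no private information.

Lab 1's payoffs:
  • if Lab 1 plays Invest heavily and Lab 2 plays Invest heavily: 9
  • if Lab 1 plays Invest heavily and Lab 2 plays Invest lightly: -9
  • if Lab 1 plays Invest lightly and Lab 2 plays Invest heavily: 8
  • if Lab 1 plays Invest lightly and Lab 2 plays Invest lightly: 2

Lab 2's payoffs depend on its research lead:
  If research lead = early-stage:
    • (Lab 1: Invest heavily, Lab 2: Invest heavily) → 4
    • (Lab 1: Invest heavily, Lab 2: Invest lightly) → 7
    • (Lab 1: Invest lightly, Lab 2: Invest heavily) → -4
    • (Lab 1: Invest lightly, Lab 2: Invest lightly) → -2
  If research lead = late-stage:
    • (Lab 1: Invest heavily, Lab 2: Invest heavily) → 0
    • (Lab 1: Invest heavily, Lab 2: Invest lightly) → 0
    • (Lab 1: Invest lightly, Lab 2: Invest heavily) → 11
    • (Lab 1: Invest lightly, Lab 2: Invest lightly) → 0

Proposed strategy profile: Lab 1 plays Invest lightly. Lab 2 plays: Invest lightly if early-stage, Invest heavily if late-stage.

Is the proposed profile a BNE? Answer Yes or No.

Yes

A profile is a BNE iff every type of every player is best-responding given beliefs about the other side.
Lab 1 plays Invest lightly: E[Invest lightly] = 2/5·(2) + 3/5·(8) = 28/5; E[Invest heavily] = 9/5. Best-responding. ✓
Lab 2 (research lead early-stage), facing Invest lightly: Invest heavily gives -4, Invest lightly gives -2. Proposed Invest lightly is best. ✓
Lab 2 (research lead late-stage), facing Invest lightly: Invest heavily gives 11, Invest lightly gives 0. Proposed Invest heavily is best. ✓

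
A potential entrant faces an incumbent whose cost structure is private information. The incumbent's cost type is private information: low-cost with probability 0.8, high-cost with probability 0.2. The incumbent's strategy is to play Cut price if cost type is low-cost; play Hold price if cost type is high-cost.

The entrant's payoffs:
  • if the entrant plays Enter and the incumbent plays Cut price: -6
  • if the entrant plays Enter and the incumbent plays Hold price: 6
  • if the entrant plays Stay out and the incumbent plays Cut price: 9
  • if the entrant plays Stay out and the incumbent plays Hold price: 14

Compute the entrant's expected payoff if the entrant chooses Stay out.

10

E[Stay out] = 0.8·9 + 0.2·14 = 7.2 + 2.8 = 10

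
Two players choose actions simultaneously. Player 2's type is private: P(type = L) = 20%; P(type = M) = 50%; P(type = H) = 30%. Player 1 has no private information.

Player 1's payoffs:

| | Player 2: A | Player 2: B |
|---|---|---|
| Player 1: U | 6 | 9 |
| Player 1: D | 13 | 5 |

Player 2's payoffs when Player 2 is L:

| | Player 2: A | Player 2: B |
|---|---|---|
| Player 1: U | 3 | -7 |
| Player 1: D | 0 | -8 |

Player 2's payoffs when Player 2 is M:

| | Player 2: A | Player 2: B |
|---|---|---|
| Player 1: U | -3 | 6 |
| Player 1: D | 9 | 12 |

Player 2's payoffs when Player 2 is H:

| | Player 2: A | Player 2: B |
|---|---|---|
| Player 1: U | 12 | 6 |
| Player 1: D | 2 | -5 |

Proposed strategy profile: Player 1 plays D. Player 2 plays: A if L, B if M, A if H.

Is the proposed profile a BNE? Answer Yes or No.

A profile is a BNE iff every type of every player is best-responding given beliefs about the other side.
Player 1 plays D: E[D] = 0.2·(13) + 0.5·(5) + 0.3·(13) = 9; E[U] = 7.5. Best-responding. ✓
Player 2 (type L), facing D: A gives 0, B gives -8. Proposed A is best. ✓
Player 2 (type M), facing D: A gives 9, B gives 12. Proposed B is best. ✓
Player 2 (type H), facing D: A gives 2, B gives -5. Proposed A is best. ✓

Yes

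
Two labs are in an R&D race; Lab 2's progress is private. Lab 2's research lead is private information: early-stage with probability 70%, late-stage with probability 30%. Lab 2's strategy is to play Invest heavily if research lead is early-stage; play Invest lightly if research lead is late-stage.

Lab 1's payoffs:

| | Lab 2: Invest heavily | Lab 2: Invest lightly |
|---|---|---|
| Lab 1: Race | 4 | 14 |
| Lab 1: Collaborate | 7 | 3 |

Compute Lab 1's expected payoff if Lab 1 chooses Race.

7

Take the expectation over Lab 2's research lead, weighting each type's action by its prior probability.
E[Race] = 0.7·4 + 0.3·14 = 2.8 + 4.2 = 7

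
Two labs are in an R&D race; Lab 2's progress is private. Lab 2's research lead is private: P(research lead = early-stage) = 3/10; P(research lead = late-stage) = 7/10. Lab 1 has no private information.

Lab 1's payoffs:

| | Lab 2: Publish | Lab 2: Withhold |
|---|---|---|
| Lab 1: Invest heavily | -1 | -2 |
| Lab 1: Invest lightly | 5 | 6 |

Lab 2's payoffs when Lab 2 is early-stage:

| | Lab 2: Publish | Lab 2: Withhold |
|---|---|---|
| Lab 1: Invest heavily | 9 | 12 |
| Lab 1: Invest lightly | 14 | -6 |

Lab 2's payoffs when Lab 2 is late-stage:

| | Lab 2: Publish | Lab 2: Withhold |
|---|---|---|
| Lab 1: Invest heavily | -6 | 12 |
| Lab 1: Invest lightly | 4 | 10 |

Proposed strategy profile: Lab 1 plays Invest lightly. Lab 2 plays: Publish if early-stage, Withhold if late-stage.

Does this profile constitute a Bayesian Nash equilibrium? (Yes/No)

Yes

Lab 1 plays Invest lightly: E[Invest lightly] = 3/10·(5) + 7/10·(6) = 57/10; E[Invest heavily] = -17/10. Best-responding. ✓
Lab 2 (research lead early-stage), facing Invest lightly: Publish gives 14, Withhold gives -6. Proposed Publish is best. ✓
Lab 2 (research lead late-stage), facing Invest lightly: Publish gives 4, Withhold gives 10. Proposed Withhold is best. ✓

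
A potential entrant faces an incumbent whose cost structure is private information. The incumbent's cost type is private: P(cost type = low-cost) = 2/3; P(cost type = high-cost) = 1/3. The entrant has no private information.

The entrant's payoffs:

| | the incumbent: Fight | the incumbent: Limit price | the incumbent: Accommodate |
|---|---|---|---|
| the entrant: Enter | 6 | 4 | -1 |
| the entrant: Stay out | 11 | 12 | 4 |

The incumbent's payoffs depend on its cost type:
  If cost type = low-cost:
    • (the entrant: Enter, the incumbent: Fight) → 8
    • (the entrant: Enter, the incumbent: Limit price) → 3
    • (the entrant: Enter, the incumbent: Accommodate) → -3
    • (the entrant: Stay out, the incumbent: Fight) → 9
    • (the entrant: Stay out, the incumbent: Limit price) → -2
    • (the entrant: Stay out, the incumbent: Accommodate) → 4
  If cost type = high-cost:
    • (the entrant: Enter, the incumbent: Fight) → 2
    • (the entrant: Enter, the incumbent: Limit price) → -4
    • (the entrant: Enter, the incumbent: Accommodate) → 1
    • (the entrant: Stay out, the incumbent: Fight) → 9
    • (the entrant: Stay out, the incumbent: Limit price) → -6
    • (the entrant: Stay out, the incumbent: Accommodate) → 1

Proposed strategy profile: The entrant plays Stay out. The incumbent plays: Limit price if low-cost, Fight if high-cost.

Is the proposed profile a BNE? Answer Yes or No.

No

The entrant plays Stay out: E[Stay out] = 2/3·(12) + 1/3·(11) = 35/3; E[Enter] = 14/3. Best-responding. ✓
The incumbent (cost type low-cost), facing Stay out: Fight gives 9, Limit price gives -2, Accommodate gives 4. Proposed Limit price is not best — profitable deviation exists. ✗
The incumbent (cost type high-cost), facing Stay out: Fight gives 9, Limit price gives -6, Accommodate gives 1. Proposed Fight is best. ✓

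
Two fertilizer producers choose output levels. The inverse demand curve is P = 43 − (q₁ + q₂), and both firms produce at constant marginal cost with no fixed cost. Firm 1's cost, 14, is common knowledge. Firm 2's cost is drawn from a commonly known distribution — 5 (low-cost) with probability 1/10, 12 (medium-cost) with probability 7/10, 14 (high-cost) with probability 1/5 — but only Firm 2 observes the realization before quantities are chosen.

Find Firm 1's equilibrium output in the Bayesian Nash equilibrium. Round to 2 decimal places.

Type-c best response for Firm 2: q₂(c) = (43 − c)/2 − q₁/2.
Firm 1 maximizes expected profit; its first-order condition is 43 − 2q₁ − E[q₂] − 14 = 0.
Substituting E[q₂] and solving: E[c₂] = 11.7, so q₁ = (43 − 2·14 + 11.7)/3 = 8.9.

8.90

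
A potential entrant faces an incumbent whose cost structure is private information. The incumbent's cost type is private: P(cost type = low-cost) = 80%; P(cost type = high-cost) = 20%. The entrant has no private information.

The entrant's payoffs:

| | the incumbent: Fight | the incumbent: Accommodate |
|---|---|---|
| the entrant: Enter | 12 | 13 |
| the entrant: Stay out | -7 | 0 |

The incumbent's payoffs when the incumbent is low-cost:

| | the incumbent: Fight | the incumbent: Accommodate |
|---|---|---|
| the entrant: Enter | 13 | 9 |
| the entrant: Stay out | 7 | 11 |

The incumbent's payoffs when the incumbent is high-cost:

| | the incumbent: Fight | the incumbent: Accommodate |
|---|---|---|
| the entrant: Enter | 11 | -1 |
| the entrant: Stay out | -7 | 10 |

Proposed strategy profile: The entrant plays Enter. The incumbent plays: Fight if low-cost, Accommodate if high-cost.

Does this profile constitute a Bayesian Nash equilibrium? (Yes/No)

The entrant plays Enter: E[Enter] = 0.8·(12) + 0.2·(13) = 12.2; E[Stay out] = -5.6. Best-responding. ✓
The incumbent (cost type low-cost), facing Enter: Fight gives 13, Accommodate gives 9. Proposed Fight is best. ✓
The incumbent (cost type high-cost), facing Enter: Fight gives 11, Accommodate gives -1. Proposed Accommodate is not best — profitable deviation exists. ✗

No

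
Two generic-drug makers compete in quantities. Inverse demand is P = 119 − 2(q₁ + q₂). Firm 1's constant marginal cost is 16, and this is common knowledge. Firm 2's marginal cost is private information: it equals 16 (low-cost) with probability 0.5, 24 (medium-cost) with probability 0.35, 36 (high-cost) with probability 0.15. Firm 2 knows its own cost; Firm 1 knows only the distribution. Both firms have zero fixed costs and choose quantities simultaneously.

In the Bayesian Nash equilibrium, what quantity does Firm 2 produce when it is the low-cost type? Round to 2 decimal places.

Firm 2 with cost c maximizes (119 − 2(q₁+q₂) − c)·q₂, giving q₂(c) = (119 − c − 2q₁)/4.
E[c₂] = 0.5·16 + 0.35·24 + 0.15·36 = 21.8
Firm 1's FOC against E[q₂] yields q₁ = (119 − 2·16 + E[c₂])/6 = (119 − 32 + 21.8)/6 = 18.1333.
q₂(low-cost) = (119 − 16 − 2·18.1333)/4 = 16.6833.

16.68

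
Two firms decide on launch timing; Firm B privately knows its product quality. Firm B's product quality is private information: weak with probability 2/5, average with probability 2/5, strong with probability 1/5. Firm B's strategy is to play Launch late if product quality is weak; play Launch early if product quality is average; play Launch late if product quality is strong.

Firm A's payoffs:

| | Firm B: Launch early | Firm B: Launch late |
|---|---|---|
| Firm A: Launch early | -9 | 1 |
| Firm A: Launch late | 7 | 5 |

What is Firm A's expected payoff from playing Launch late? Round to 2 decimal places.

Take the expectation over Firm B's product quality, weighting each type's action by its prior probability.
E[Launch late] = 2/5·5 + 2/5·7 + 1/5·5 = 2 + 14/5 + 1 = 29/5

5.80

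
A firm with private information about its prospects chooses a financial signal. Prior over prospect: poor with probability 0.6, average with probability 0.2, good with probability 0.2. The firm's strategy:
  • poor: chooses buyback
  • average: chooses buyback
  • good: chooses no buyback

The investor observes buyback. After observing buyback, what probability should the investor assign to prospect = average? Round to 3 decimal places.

0.250

P(buyback) = 0.6·1 + 0.2·1 + 0.2·0 = 0.8
P(average | buyback) = (0.2·1) / 0.8 = 0.2 / 0.8 = 0.25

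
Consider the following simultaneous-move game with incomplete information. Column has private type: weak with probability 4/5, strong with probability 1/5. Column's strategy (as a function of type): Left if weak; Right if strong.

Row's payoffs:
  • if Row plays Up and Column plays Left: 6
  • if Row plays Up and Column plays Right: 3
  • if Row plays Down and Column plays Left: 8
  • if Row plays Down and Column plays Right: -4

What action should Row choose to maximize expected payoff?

Compute Row's expected payoff for each action, taking the expectation over Column's type.
E[Up] = 4/5·(6) + 1/5·(3) = 27/5
E[Down] = 4/5·(8) + 1/5·(-4) = 28/5
Best response: Down (28/5 is the largest).

Down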